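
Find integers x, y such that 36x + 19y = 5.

Step 1: Check solvability.
gcd(36, 19) = 1
Since 1 divides 5, solutions exist.

Step 2: Apply extended Euclidean algorithm to find gcd.
We find integers such that 36*x0 + 19*y0 = 1

Step 3: Scale the particular solution.
Multiply by 5/1 = 5:
x = 45, y = -85

Step 4: Verify.
36*(45) + 19*(-85) = 5 = 5 ✓

x = 45, y = -85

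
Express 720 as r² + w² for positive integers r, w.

We need to find integers r, w > 0 such that r² + w² = 720.
Trying r = 12: w² = 720 - 12² = 720 - 144 = 576
w = 24
Check: 12² + 24² = 144 + 576 = 720 ✓

720 = 12² + 24²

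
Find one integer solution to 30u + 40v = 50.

Step 1: Check solvability.
gcd(30, 40) = 10
Since 10 divides 50, solutions exist.

Step 2: Apply extended Euclidean algorithm to find gcd.
We find integers such that 30*x0 + 40*y0 = 10

Step 3: Scale the particular solution.
Multiply by 50/10 = 5:
u = -5, v = 5

Step 4: Verify.
30*(-5) + 40*(5) = 50 = 50 ✓

u = -5, v = 5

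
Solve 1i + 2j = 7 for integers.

Step 1: Check solvability.
gcd(1, 2) = 1
Since 1 divides 7, solutions exist.

Step 2: Apply extended Euclidean algorithm to find gcd.
We find integers such that 1*x0 + 2*y0 = 1

Step 3: Scale the particular solution.
Multiply by 7/1 = 7:
i = 7, j = 0

Step 4: Verify.
1*(7) + 2*(0) = 7 = 7 ✓

i = 7, j = 0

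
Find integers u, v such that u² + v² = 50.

We need to find integers u, v > 0 such that u² + v² = 50.
Trying u = 1: v² = 50 - 1² = 50 - 1 = 49
v = 7
Check: 1² + 7² = 1 + 49 = 50 ✓

50 = 1² + 7²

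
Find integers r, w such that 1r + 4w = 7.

Step 1: Check solvability.
gcd(1, 4) = 1
Since 1 divides 7, solutions exist.

Step 2: Apply extended Euclidean algorithm to find gcd.
We find integers such that 1*x0 + 4*y0 = 1

Step 3: Scale the particular solution.
Multiply by 7/1 = 7:
r = 7, w = 0

Step 4: Verify.
1*(7) + 4*(0) = 7 = 7 ✓

r = 7, w = 0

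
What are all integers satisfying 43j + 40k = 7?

Step 1: Compute gcd(43, 40) = 1.
Since 1 divides 7, solutions exist.

Step 2: Find a particular solution using extended Euclidean algorithm.
We get j₀ = -91, k₀ = 98.
Check: 43*-91 + 40*98 = 7 = 7 ✓

Step 3: Write the general solution.
j = -91 + (40/1)t = -91 + 40t
k = 98 - (43/1)t = 98 - 43t
for any integer t.

j = -91 + 40t, k = 98 - 43t for integer t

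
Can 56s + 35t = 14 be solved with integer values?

Step 1: Compute gcd(56, 35).
gcd(56, 35) = 7

Step 2: Check divisibility.
Does 7 divide 14? 14 = 7 x 2, so yes.

By the theorem on linear Diophantine equations, 56s + 35t = 14 has integer solutions if and only if gcd(56, 35) divides 14. Since 7 | 14, solutions exist.

Yes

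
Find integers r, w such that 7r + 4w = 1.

Step 1: Check solvability.
gcd(7, 4) = 1
Since 1 divides 1, solutions exist.

Step 2: Apply extended Euclidean algorithm to find gcd.
We find integers such that 7*x0 + 4*y0 = 1

Step 3: Scale the particular solution.
Multiply by 1/1 = 1:
r = -1, w = 2

Step 4: Verify.
7*(-1) + 4*(2) = 1 = 1 ✓

r = -1, w = 2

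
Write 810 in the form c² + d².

We need to find integers c, d > 0 such that c² + d² = 810.
Trying c = 9: d² = 810 - 9² = 810 - 81 = 729
d = 27
Check: 9² + 27² = 81 + 729 = 810 ✓

810 = 9² + 27²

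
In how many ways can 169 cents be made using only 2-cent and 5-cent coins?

We need non-negative integers (x, y) with 2x + 5y = 169.
For each x from 0 to 84, check if (169 - 2x) is a non-negative multiple of 5.
Solutions (x, y): (2,33), (7,31), (12,29), (17,27), ...
Count: 17

17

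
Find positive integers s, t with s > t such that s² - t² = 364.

Factor: s² - t² = (s+t)(s-t) = 364.
We need two factors of 364 with the same parity.
Use s+t = 182 and s-t = 2 (product 182·2 = 364).
Adding: 2s = 184, so s = 92.
Subtracting: 2t = 180, so t = 90.
Check: 92² - 90² = 8464 - 8100 = 364 ✓

s = 92, t = 90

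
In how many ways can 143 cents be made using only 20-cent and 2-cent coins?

We need non-negative integers (x, y) with 20x + 2y = 143.
For each x from 0 to 7, check if (143 - 20x) is a non-negative multiple of 2.
Solutions (x, y): none
Count: 0

0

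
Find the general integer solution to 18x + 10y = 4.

Step 1: Compute gcd(18, 10) = 2.
Since 2 divides 4, solutions exist.

Step 2: Find a particular solution using extended Euclidean algorithm.
We get x₀ = -2, y₀ = 4.
Check: 18*-2 + 10*4 = 4 = 4 ✓

Step 3: Write the general solution.
x = -2 + (10/2)t = -2 + 5t
y = 4 - (18/2)t = 4 - 9t
for any integer t.

x = -2 + 5t, y = 4 - 9t for integer t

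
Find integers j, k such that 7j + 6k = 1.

Step 1: Check solvability.
gcd(7, 6) = 1
Since 1 divides 1, solutions exist.

Step 2: Apply extended Euclidean algorithm to find gcd.
We find integers such that 7*x0 + 6*y0 = 1

Step 3: Scale the particular solution.
Multiply by 1/1 = 1:
j = 1, k = -1

Step 4: Verify.
7*(1) + 6*(-1) = 1 = 1 ✓

j = 1, k = -1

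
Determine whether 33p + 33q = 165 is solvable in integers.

Step 1: Compute gcd(33, 33).
gcd(33, 33) = 33

Step 2: Check divisibility.
Does 33 divide 165? 165 = 33 x 5, so yes.

By the theorem on linear Diophantine equations, 33p + 33q = 165 has integer solutions if and only if gcd(33, 33) divides 165. Since 33 | 165, solutions exist.

Yes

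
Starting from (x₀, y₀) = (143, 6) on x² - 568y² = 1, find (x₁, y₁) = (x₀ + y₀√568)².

Solutions to x² - Dy² = 1 are generated by powers of (x₀ + y₀√D).
The next solution satisfies x₁ + y₁√568 = (x₀ + y₀√568)², giving:
x₁ = x₀² + 568y₀² = 143² + 568·6² = 20449 + 20448 = 40897
y₁ = 2x₀y₀ = 2·143·6 = 1716

Verify: 40897² - 568·1716² = 1672564609 - 1672564608 = 1 ✓

x = 40897, y = 1716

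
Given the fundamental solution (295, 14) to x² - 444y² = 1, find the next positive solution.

Solutions to x² - Dy² = 1 are generated by powers of (x₀ + y₀√D).
The next solution satisfies x₁ + y₁√444 = (x₀ + y₀√444)², giving:
x₁ = x₀² + 444y₀² = 295² + 444·14² = 87025 + 87024 = 174049
y₁ = 2x₀y₀ = 2·295·14 = 8260

Verify: 174049² - 444·8260² = 30293054401 - 30293054400 = 1 ✓

x = 174049, y = 8260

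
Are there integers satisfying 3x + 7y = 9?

Step 1: Compute gcd(3, 7).
gcd(3, 7) = 1

Step 2: Check divisibility.
Does 1 divide 9? 9 = 1 x 9, so yes.

By the theorem on linear Diophantine equations, 3x + 7y = 9 has integer solutions if and only if gcd(3, 7) divides 9. Since 1 | 9, solutions exist.

Yes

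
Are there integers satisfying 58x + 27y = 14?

Step 1: Compute gcd(58, 27).
gcd(58, 27) = 1

Step 2: Check divisibility.
Does 1 divide 14? 14 = 1 x 14, so yes.

By the theorem on linear Diophantine equations, 58x + 27y = 14 has integer solutions if and only if gcd(58, 27) divides 14. Since 1 | 14, solutions exist.

Yes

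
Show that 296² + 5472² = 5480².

Compute a² + b² = 296² + 5472² = 87616 + 29942784 = 30030400
Compute c² = 5480² = 30030400
Since 30030400 = 30030400, confirmed.

Yes, it is a Pythagorean triple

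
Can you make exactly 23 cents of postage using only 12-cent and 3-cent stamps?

We need non-negative x, y with 12x + 3y = 23.
gcd(12, 3) = 3, and 3 does not divide 23.
No integer solutions exist, so certainly no non-negative ones.

No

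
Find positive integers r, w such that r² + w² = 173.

Search for r with 173 - r² a perfect square.
r = 2: 173 - 2² = 173 - 4 = 169 = 13² ✓
So r = 2, w = 13.

r = 2, w = 13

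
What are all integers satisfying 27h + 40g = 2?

Step 1: Compute gcd(27, 40) = 1.
Since 1 divides 2, solutions exist.

Step 2: Find a particular solution using extended Euclidean algorithm.
We get h₀ = 6, g₀ = -4.
Check: 27*6 + 40*-4 = 2 = 2 ✓

Step 3: Write the general solution.
h = 6 + (40/1)t = 6 + 40t
g = -4 - (27/1)t = -4 - 27t
for any integer t.

h = 6 + 40t, g = -4 - 27t for integer t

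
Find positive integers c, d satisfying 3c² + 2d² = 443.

Try small values of c and check whether (443 - 3c²)/2 is a perfect square.
c = 9: 3·9² = 243, so 2d² = 443 - 243 = 200, giving d² = 100, d = 10.
Check: 3·9² + 2·10² = 243 + 200 = 443 ✓

c = 9, d = 10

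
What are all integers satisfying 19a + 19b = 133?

Step 1: Compute gcd(19, 19) = 19.
Since 19 divides 133, solutions exist.

Step 2: Find a particular solution using extended Euclidean algorithm.
We get a₀ = 0, b₀ = 7.
Check: 19*0 + 19*7 = 133 = 133 ✓

Step 3: Write the general solution.
a = 0 + (19/19)t = 0 + 1t
b = 7 - (19/19)t = 7 - 1t
for any integer t.

a = 0 + 1t, b = 7 - 1t for integer t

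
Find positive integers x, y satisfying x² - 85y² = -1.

We need x² = 85y² - 1. Try successive y:
y = 1: x² = 85·1² - 1 = 84, not a perfect square
y = 2: x² = 85·2² - 1 = 339, not a perfect square
y = 3: x² = 85·3² - 1 = 764, not a perfect square
...
y = 41: x² = 85·41² - 1 = 142884 = 378² ✓
Check: 378² - 85·41² = 142884 - 142885 = -1 ✓

x = 378, y = 41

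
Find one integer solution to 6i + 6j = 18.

Step 1: Check solvability.
gcd(6, 6) = 6
Since 6 divides 18, solutions exist.

Step 2: Apply extended Euclidean algorithm to find gcd.
We find integers such that 6*x0 + 6*y0 = 6

Step 3: Scale the particular solution.
Multiply by 18/6 = 3:
i = 0, j = 3

Step 4: Verify.
6*(0) + 6*(3) = 18 = 18 ✓

i = 0, j = 3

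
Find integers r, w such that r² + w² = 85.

We need to find integers r, w > 0 such that r² + w² = 85.
Trying r = 2: w² = 85 - 2² = 85 - 4 = 81
w = 9
Check: 2² + 9² = 4 + 81 = 85 ✓

85 = 2² + 9²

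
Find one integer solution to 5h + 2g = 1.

Step 1: Check solvability.
gcd(5, 2) = 1
Since 1 divides 1, solutions exist.

Step 2: Apply extended Euclidean algorithm to find gcd.
We find integers such that 5*x0 + 2*y0 = 1

Step 3: Scale the particular solution.
Multiply by 1/1 = 1:
h = 1, g = -2

Step 4: Verify.
5*(1) + 2*(-2) = 1 = 1 ✓

h = 1, g = -2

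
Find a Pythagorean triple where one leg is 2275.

We need the other leg and hypotenuse such that 2275² + x² = c².
Take x = 2640, c = 3485: 2275² + 2640² = 5175625 + 6969600 = 12145225 = 3485² ✓
Triple: (2275, 2640, 3485)

(2275, 2640, 3485)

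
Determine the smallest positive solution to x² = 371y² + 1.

We seek the smallest positive integers (x, y) with x² - 371y² = 1, i.e., x² = 371y² + 1.
Try successive y values:
y = 1: x² = 371·1² + 1 = 372, not a perfect square
y = 2: x² = 371·2² + 1 = 1485, not a perfect square
y = 3: x² = 371·3² + 1 = 3340, not a perfect square
... continuing the search (or via continued fractions) ...
y = 88: x² = 371·88² + 1 = 2873025, x = 1695 ✓

Verify: 1695² - 371·88² = 2873025 - 2873024 = 1 ✓

x = 1695, y = 88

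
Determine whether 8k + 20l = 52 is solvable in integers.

Step 1: Compute gcd(8, 20).
gcd(8, 20) = 4

Step 2: Check divisibility.
Does 4 divide 52? 52 = 4 x 13, so yes.

By the theorem on linear Diophantine equations, 8k + 20l = 52 has integer solutions if and only if gcd(8, 20) divides 52. Since 4 | 52, solutions exist.

Yes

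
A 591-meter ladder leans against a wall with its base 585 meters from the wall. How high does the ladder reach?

The ladder, wall, and ground form a right triangle with hypotenuse 591 and one leg 585.
By the Pythagorean theorem: h² = 591² - 585² = 349281 - 342225 = 7056
h = √7056 = 84 meters

84 meters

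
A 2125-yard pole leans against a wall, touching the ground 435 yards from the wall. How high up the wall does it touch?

The ladder, wall, and ground form a right triangle with hypotenuse 2125 and one leg 435.
By the Pythagorean theorem: h² = 2125² - 435² = 4515625 - 189225 = 4326400
h = √4326400 = 2080 yards

2080 yards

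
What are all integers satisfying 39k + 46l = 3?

Step 1: Compute gcd(39, 46) = 1.
Since 1 divides 3, solutions exist.

Step 2: Find a particular solution using extended Euclidean algorithm.
We get k₀ = 39, l₀ = -33.
Check: 39*39 + 46*-33 = 3 = 3 ✓

Step 3: Write the general solution.
k = 39 + (46/1)t = 39 + 46t
l = -33 - (39/1)t = -33 - 39t
for any integer t.

k = 39 + 46t, l = -33 - 39t for integer t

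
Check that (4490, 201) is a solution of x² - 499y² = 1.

Compute x² = 4490² = 20160100
Compute 499y² = 499·201² = 499·40401 = 20160099
x² - 499y² = 20160100 - 20160099 = 1
Since this equals 1, (4490, 201) is a solution.

Yes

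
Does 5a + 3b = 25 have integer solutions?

Step 1: Compute gcd(5, 3).
gcd(5, 3) = 1

Step 2: Check divisibility.
Does 1 divide 25? 25 = 1 x 25, so yes.

By the theorem on linear Diophantine equations, 5a + 3b = 25 has integer solutions if and only if gcd(5, 3) divides 25. Since 1 | 25, solutions exist.

Yes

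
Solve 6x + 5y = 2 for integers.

Step 1: Check solvability.
gcd(6, 5) = 1
Since 1 divides 2, solutions exist.

Step 2: Apply extended Euclidean algorithm to find gcd.
We find integers such that 6*x0 + 5*y0 = 1

Step 3: Scale the particular solution.
Multiply by 2/1 = 2:
x = 2, y = -2

Step 4: Verify.
6*(2) + 5*(-2) = 2 = 2 ✓

x = 2, y = -2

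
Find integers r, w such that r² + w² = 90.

We need to find integers r, w > 0 such that r² + w² = 90.
Trying r = 3: w² = 90 - 3² = 90 - 9 = 81
w = 9
Check: 3² + 9² = 9 + 81 = 90 ✓

90 = 3² + 9²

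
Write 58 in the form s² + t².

We need to find integers s, t > 0 such that s² + t² = 58.
Trying s = 3: t² = 58 - 3² = 58 - 9 = 49
t = 7
Check: 3² + 7² = 9 + 49 = 58 ✓

58 = 3² + 7²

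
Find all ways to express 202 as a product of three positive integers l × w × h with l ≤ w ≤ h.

Iterate l from 1 to ⌊202^(1/3)⌋. For each l dividing 202, iterate w ≥ l with w dividing 202/l, and set h = 202/(l·w).
Triples found (2): (1×1×202), (1×2×101)

(1×1×202), (1×2×101)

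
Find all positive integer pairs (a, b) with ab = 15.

The positive divisors of 15 are: 1, 3, 5, 15.
Each divisor d gives the pair (d, 15/d):
(1, 15), (3, 5), (5, 3), (15, 1)

(1, 15), (3, 5), (5, 3), (15, 1)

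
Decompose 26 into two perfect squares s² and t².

We need to find integers s, t > 0 such that s² + t² = 26.
Trying s = 1: t² = 26 - 1² = 26 - 1 = 25
t = 5
Check: 1² + 5² = 1 + 25 = 26 ✓

26 = 1² + 5²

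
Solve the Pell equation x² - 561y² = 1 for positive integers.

We seek the smallest positive integers (x, y) with x² - 561y² = 1, i.e., x² = 561y² + 1.
Try successive y values:
y = 1: x² = 561·1² + 1 = 562, not a perfect square
y = 2: x² = 561·2² + 1 = 2245, not a perfect square
y = 3: x² = 561·3² + 1 = 5050, not a perfect square
... continuing the search (or via continued fractions) ...
y = 22072: x² = 561·22072² + 1 = 273304156225, x = 522785 ✓

Verify: 522785² - 561·22072² = 273304156225 - 273304156224 = 1 ✓

x = 522785, y = 22072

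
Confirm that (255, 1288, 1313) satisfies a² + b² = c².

Compute a² + b² = 255² + 1288² = 65025 + 1658944 = 1723969
Compute c² = 1313² = 1723969
Since 1723969 = 1723969, confirmed.

Yes, it is a Pythagorean triple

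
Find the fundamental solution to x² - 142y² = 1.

We seek the smallest positive integers (x, y) with x² - 142y² = 1, i.e., x² = 142y² + 1.
Try successive y values:
y = 1: x² = 142·1² + 1 = 143, not a perfect square
y = 2: x² = 142·2² + 1 = 569, not a perfect square
y = 3: x² = 142·3² + 1 = 1279, not a perfect square
... continuing the search (or via continued fractions) ...
y = 12: x² = 142·12² + 1 = 20449, x = 143 ✓

Verify: 143² - 142·12² = 20449 - 20448 = 1 ✓

x = 143, y = 12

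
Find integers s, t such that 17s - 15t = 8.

Step 1: Check solvability.
gcd(17, 15) = 1
Since 1 divides 8, solutions exist.

Step 2: Apply extended Euclidean algorithm to find gcd.
We find integers such that 17*x0 + 15*y0 = 1

Step 3: Scale the particular solution.
Multiply by 8/1 = 8:
s = -56, t = -64

Step 4: Verify.
17*(-56) - 15*(-64) = 8 = 8 ✓

s = -56, t = -64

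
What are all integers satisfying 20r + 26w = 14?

Step 1: Compute gcd(20, 26) = 2.
Since 2 divides 14, solutions exist.

Step 2: Find a particular solution using extended Euclidean algorithm.
We get r₀ = 28, w₀ = -21.
Check: 20*28 + 26*-21 = 14 = 14 ✓

Step 3: Write the general solution.
r = 28 + (26/2)t = 28 + 13t
w = -21 - (20/2)t = -21 - 10t
for any integer t.

r = 28 + 13t, w = -21 - 10t for integer t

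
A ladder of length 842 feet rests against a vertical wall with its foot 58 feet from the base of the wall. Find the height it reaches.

The ladder, wall, and ground form a right triangle with hypotenuse 842 and one leg 58.
By the Pythagorean theorem: h² = 842² - 58² = 708964 - 3364 = 705600
h = √705600 = 840 feet

840 feet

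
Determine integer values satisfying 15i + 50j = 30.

Step 1: Check solvability.
gcd(15, 50) = 5
Since 5 divides 30, solutions exist.

Step 2: Apply extended Euclidean algorithm to find gcd.
We find integers such that 15*x0 + 50*y0 = 5

Step 3: Scale the particular solution.
Multiply by 30/5 = 6:
i = -18, j = 6

Step 4: Verify.
15*(-18) + 50*(6) = 30 = 30 ✓

i = -18, j = 6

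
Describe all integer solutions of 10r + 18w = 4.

Step 1: Compute gcd(10, 18) = 2.
Since 2 divides 4, solutions exist.

Step 2: Find a particular solution using extended Euclidean algorithm.
We get r₀ = 4, w₀ = -2.
Check: 10*4 + 18*-2 = 4 = 4 ✓

Step 3: Write the general solution.
r = 4 + (18/2)t = 4 + 9t
w = -2 - (10/2)t = -2 - 5t
for any integer t.

r = 4 + 9t, w = -2 - 5t for integer t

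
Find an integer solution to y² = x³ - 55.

Try small integer x values and check whether x³ - 55 is a perfect square.
x = 4: x³ - 55 = 4³ - 55 = 64 - 55 = 9
Is 9 a perfect square? 3² = 9 ✓
So (x, y) = (4, 3) is a solution.

x = 4, y = 3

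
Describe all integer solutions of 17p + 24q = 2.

Step 1: Compute gcd(17, 24) = 1.
Since 1 divides 2, solutions exist.

Step 2: Find a particular solution using extended Euclidean algorithm.
We get p₀ = -14, q₀ = 10.
Check: 17*-14 + 24*10 = 2 = 2 ✓

Step 3: Write the general solution.
p = -14 + (24/1)t = -14 + 24t
q = 10 - (17/1)t = 10 - 17t
for any integer t.

p = -14 + 24t, q = 10 - 17t for integer t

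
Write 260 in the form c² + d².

We need to find integers c, d > 0 such that c² + d² = 260.
Trying c = 2: d² = 260 - 2² = 260 - 4 = 256
d = 16
Check: 2² + 16² = 4 + 256 = 260 ✓

260 = 2² + 16²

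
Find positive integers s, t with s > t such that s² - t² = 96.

Factor: s² - t² = (s+t)(s-t) = 96.
We need two factors of 96 with the same parity.
Use s+t = 48 and s-t = 2 (product 48·2 = 96).
Adding: 2s = 50, so s = 25.
Subtracting: 2t = 46, so t = 23.
Check: 25² - 23² = 625 - 529 = 96 ✓

s = 25, t = 23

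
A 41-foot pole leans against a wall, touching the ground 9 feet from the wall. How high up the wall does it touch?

The ladder, wall, and ground form a right triangle with hypotenuse 41 and one leg 9.
By the Pythagorean theorem: h² = 41² - 9² = 1681 - 81 = 1600
h = √1600 = 40 feet

40 feet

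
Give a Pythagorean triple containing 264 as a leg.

We need the other leg and hypotenuse such that 264² + x² = c².
Take x = 23, c = 265: 264² + 23² = 69696 + 529 = 70225 = 265² ✓
Triple: (23, 264, 265)

(23, 264, 265)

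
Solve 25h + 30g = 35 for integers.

Step 1: Check solvability.
gcd(25, 30) = 5
Since 5 divides 35, solutions exist.

Step 2: Apply extended Euclidean algorithm to find gcd.
We find integers such that 25*x0 + 30*y0 = 5

Step 3: Scale the particular solution.
Multiply by 35/5 = 7:
h = -7, g = 7

Step 4: Verify.
25*(-7) + 30*(7) = 35 = 35 ✓

h = -7, g = 7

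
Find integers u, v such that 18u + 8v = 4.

Step 1: Check solvability.
gcd(18, 8) = 2
Since 2 divides 4, solutions exist.

Step 2: Apply extended Euclidean algorithm to find gcd.
We find integers such that 18*x0 + 8*y0 = 2

Step 3: Scale the particular solution.
Multiply by 4/2 = 2:
u = 2, v = -4

Step 4: Verify.
18*(2) + 8*(-4) = 4 = 4 ✓

u = 2, v = -4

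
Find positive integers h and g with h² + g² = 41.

We need to find integers h, g > 0 such that h² + g² = 41.
Trying h = 4: g² = 41 - 4² = 41 - 16 = 25
g = 5
Check: 4² + 5² = 16 + 25 = 41 ✓

41 = 4² + 5²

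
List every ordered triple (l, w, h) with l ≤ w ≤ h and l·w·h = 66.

Iterate l from 1 to ⌊66^(1/3)⌋. For each l dividing 66, iterate w ≥ l with w dividing 66/l, and set h = 66/(l·w).
Triples found (5): (1×1×66), (1×2×33), (1×3×22), (1×6×11), (2×3×11)

(1×1×66), (1×2×33), (1×3×22), (1×6×11), (2×3×11)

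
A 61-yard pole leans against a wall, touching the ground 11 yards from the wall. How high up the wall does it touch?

The ladder, wall, and ground form a right triangle with hypotenuse 61 and one leg 11.
By the Pythagorean theorem: h² = 61² - 11² = 3721 - 121 = 3600
h = √3600 = 60 yards

60 yards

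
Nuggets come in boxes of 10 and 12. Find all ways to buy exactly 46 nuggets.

We need non-negative integers (x, y) with 10x + 12y = 46.
For each x in 0..4, check if 46 - 10x is a non-negative multiple of 12.
x = 1: 12y = 36, y = 3 ✓

(1 boxes of 10, 3 boxes of 12)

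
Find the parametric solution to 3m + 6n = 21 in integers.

Step 1: Compute gcd(3, 6) = 3.
Since 3 divides 21, solutions exist.

Step 2: Find a particular solution using extended Euclidean algorithm.
We get m₀ = 7, n₀ = 0.
Check: 3*7 + 6*0 = 21 = 21 ✓

Step 3: Write the general solution.
m = 7 + (6/3)t = 7 + 2t
n = 0 - (3/3)t = 0 - 1t
for any integer t.

m = 7 + 2t, n = 0 - 1t for integer t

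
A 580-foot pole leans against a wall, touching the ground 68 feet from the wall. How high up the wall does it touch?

The ladder, wall, and ground form a right triangle with hypotenuse 580 and one leg 68.
By the Pythagorean theorem: h² = 580² - 68² = 336400 - 4624 = 331776
h = √331776 = 576 feet

576 feet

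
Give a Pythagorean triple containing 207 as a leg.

We need the other leg and hypotenuse such that 207² + x² = c².
Take x = 224, c = 305: 207² + 224² = 42849 + 50176 = 93025 = 305² ✓
Triple: (207, 224, 305)

(207, 224, 305)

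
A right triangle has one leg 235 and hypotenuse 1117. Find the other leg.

b² = c² - a² = 1247689 - 55225 = 1192464
b = 1092

1092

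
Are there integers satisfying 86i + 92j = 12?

Step 1: Compute gcd(86, 92).
gcd(86, 92) = 2

Step 2: Check divisibility.
Does 2 divide 12? 12 = 2 x 6, so yes.

By the theorem on linear Diophantine equations, 86i + 92j = 12 has integer solutions if and only if gcd(86, 92) divides 12. Since 2 | 12, solutions exist.

Yes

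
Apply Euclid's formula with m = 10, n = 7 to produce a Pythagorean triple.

a = m² - n² = 10² - 7² = 100 - 49 = 51
b = 2mn = 2·10·7 = 140
c = m² + n² = 100 + 49 = 149
Verify: 51² + 140² = 2601 + 19600 = 22201 = 149² ✓

(51, 140, 149)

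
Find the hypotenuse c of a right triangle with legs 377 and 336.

c² = a² + b² = 377² + 336² = 142129 + 112896 = 255025
c = sqrt(255025) = 505

505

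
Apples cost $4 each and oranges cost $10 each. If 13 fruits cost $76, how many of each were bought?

Let a = apples, o = oranges.
a + o = 13
4a + 10o = 76
Substitute o = 13 - a:
4a + 10(13 - a) = 76
(4 - 10)a = 76 - 130
-6a = -54
a = 9, o = 13 - 9 = 4

Apples: 9, Oranges: 4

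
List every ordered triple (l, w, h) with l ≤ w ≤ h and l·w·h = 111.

Iterate l from 1 to ⌊111^(1/3)⌋. For each l dividing 111, iterate w ≥ l with w dividing 111/l, and set h = 111/(l·w).
Triples found (2): (1×1×111), (1×3×37)

(1×1×111), (1×3×37)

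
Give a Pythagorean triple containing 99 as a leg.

We need the other leg and hypotenuse such that 99² + x² = c².
Take x = 20, c = 101: 99² + 20² = 9801 + 400 = 10201 = 101² ✓
Triple: (99, 20, 101)

(99, 20, 101)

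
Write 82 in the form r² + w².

We need to find integers r, w > 0 such that r² + w² = 82.
Trying r = 1: w² = 82 - 1² = 82 - 1 = 81
w = 9
Check: 1² + 9² = 1 + 81 = 82 ✓

82 = 1² + 9²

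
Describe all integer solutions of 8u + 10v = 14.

Step 1: Compute gcd(8, 10) = 2.
Since 2 divides 14, solutions exist.

Step 2: Find a particular solution using extended Euclidean algorithm.
We get u₀ = -7, v₀ = 7.
Check: 8*-7 + 10*7 = 14 = 14 ✓

Step 3: Write the general solution.
u = -7 + (10/2)t = -7 + 5t
v = 7 - (8/2)t = 7 - 4t
for any integer t.

u = -7 + 5t, v = 7 - 4t for integer t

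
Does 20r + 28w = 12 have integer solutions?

Step 1: Compute gcd(20, 28).
gcd(20, 28) = 4

Step 2: Check divisibility.
Does 4 divide 12? 12 = 4 x 3, so yes.

By the theorem on linear Diophantine equations, 20r + 28w = 12 has integer solutions if and only if gcd(20, 28) divides 12. Since 4 | 12, solutions exist.

Yes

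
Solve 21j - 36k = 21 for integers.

Step 1: Check solvability.
gcd(21, 36) = 3
Since 3 divides 21, solutions exist.

Step 2: Apply extended Euclidean algorithm to find gcd.
We find integers such that 21*x0 + 36*y0 = 3

Step 3: Scale the particular solution.
Multiply by 21/3 = 7:
j = -35, k = -21

Step 4: Verify.
21*(-35) - 36*(-21) = 21 = 21 ✓

j = -35, k = -21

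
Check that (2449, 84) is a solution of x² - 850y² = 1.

Compute x² = 2449² = 5997601
Compute 850y² = 850·84² = 850·7056 = 5997600
x² - 850y² = 5997601 - 5997600 = 1
Since this equals 1, (2449, 84) is a solution.

Yes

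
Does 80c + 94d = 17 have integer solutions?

Step 1: Compute gcd(80, 94).
gcd(80, 94) = 2

Step 2: Check divisibility.
Does 2 divide 17? 17 = 2 x 8 + 1, so no.

By the theorem on linear Diophantine equations, 80c + 94d = 17 has integer solutions if and only if gcd(80, 94) divides 17. Since 2 does not divide 17, no solutions exist.

No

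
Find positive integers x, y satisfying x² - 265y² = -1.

We need x² = 265y² - 1. Try successive y:
y = 1: x² = 265·1² - 1 = 264, not a perfect square
y = 2: x² = 265·2² - 1 = 1059, not a perfect square
y = 3: x² = 265·3² - 1 = 2384, not a perfect square
...
y = 373: x² = 265·373² - 1 = 36869184 = 6072² ✓
Check: 6072² - 265·373² = 36869184 - 36869185 = -1 ✓

x = 6072, y = 373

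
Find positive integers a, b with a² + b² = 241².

We need a² + b² = 241² = 58081.
Trying: 209² + 120² = 43681 + 14400 = 58081 ✓

(209, 120, 241)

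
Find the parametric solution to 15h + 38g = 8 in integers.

Step 1: Compute gcd(15, 38) = 1.
Since 1 divides 8, solutions exist.

Step 2: Find a particular solution using extended Euclidean algorithm.
We get h₀ = -40, g₀ = 16.
Check: 15*-40 + 38*16 = 8 = 8 ✓

Step 3: Write the general solution.
h = -40 + (38/1)t = -40 + 38t
g = 16 - (15/1)t = 16 - 15t
for any integer t.

h = -40 + 38t, g = 16 - 15t for integer t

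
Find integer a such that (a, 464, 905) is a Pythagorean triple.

a² = c² - b² = 905² - 464² = 819025 - 215296 = 603729
a = sqrt(603729) = 777

777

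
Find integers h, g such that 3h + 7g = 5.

Step 1: Check solvability.
gcd(3, 7) = 1
Since 1 divides 5, solutions exist.

Step 2: Apply extended Euclidean algorithm to find gcd.
We find integers such that 3*x0 + 7*y0 = 1

Step 3: Scale the particular solution.
Multiply by 5/1 = 5:
h = -10, g = 5

Step 4: Verify.
3*(-10) + 7*(5) = 5 = 5 ✓

h = -10, g = 5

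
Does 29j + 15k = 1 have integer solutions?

Step 1: Compute gcd(29, 15).
gcd(29, 15) = 1

Step 2: Check divisibility.
Does 1 divide 1? 1 = 1 x 1, so yes.

By the theorem on linear Diophantine equations, 29j + 15k = 1 has integer solutions if and only if gcd(29, 15) divides 1. Since 1 | 1, solutions exist.

Yes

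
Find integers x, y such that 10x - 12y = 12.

Step 1: Check solvability.
gcd(10, 12) = 2
Since 2 divides 12, solutions exist.

Step 2: Apply extended Euclidean algorithm to find gcd.
We find integers such that 10*x0 + 12*y0 = 2

Step 3: Scale the particular solution.
Multiply by 12/2 = 6:
x = -6, y = -6

Step 4: Verify.
10*(-6) - 12*(-6) = 12 = 12 ✓

x = -6, y = -6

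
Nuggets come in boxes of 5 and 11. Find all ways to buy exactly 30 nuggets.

We need non-negative integers (x, y) with 5x + 11y = 30.
For each x in 0..6, check if 30 - 5x is a non-negative multiple of 11.
x = 6: 11y = 0, y = 0 ✓

(6 boxes of 5, 0 boxes of 11)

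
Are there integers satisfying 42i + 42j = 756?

Step 1: Compute gcd(42, 42).
gcd(42, 42) = 42

Step 2: Check divisibility.
Does 42 divide 756? 756 = 42 x 18, so yes.

By the theorem on linear Diophantine equations, 42i + 42j = 756 has integer solutions if and only if gcd(42, 42) divides 756. Since 42 | 756, solutions exist.

Yes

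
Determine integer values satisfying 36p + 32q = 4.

Step 1: Check solvability.
gcd(36, 32) = 4
Since 4 divides 4, solutions exist.

Step 2: Apply extended Euclidean algorithm to find gcd.
We find integers such that 36*x0 + 32*y0 = 4

Step 3: Scale the particular solution.
Multiply by 4/4 = 1:
p = 1, q = -1

Step 4: Verify.
36*(1) + 32*(-1) = 4 = 4 ✓

p = 1, q = -1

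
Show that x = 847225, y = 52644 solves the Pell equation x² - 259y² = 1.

Compute x² = 847225² = 717790200625
Compute 259y² = 259·52644² = 259·2771390736 = 717790200624
x² - 259y² = 717790200625 - 717790200624 = 1
Since this equals 1, (847225, 52644) is a solution.

Yes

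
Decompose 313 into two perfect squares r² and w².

We need to find integers r, w > 0 such that r² + w² = 313.
Trying r = 12: w² = 313 - 12² = 313 - 144 = 169
w = 13
Check: 12² + 13² = 144 + 169 = 313 ✓

313 = 12² + 13²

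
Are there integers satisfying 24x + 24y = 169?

Step 1: Compute gcd(24, 24).
gcd(24, 24) = 24

Step 2: Check divisibility.
Does 24 divide 169? 169 = 24 x 7 + 1, so no.

By the theorem on linear Diophantine equations, 24x + 24y = 169 has integer solutions if and only if gcd(24, 24) divides 169. Since 24 does not divide 169, no solutions exist.

No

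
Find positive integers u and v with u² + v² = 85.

We need to find integers u, v > 0 such that u² + v² = 85.
Trying u = 2: v² = 85 - 2² = 85 - 4 = 81
v = 9
Check: 2² + 9² = 4 + 81 = 85 ✓

85 = 2² + 9²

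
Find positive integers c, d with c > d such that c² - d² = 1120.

Factor: c² - d² = (c+d)(c-d) = 1120.
We need two factors of 1120 with the same parity.
Use c+d = 560 and c-d = 2 (product 560·2 = 1120).
Adding: 2c = 562, so c = 281.
Subtracting: 2d = 558, so d = 279.
Check: 281² - 279² = 78961 - 77841 = 1120 ✓

c = 281, d = 279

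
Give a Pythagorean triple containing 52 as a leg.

We need the other leg and hypotenuse such that 52² + x² = c².
Take x = 165, c = 173: 52² + 165² = 2704 + 27225 = 29929 = 173² ✓
Triple: (165, 52, 173)

(165, 52, 173)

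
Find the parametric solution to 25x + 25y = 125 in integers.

Step 1: Compute gcd(25, 25) = 25.
Since 25 divides 125, solutions exist.

Step 2: Find a particular solution using extended Euclidean algorithm.
We get x₀ = 0, y₀ = 5.
Check: 25*0 + 25*5 = 125 = 125 ✓

Step 3: Write the general solution.
x = 0 + (25/25)t = 0 + 1t
y = 5 - (25/25)t = 5 - 1t
for any integer t.

x = 0 + 1t, y = 5 - 1t for integer t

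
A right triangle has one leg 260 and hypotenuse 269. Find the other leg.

a² = c² - b² = 72361 - 67600 = 4761
a = 69

69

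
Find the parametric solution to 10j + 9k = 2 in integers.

Step 1: Compute gcd(10, 9) = 1.
Since 1 divides 2, solutions exist.

Step 2: Find a particular solution using extended Euclidean algorithm.
We get j₀ = 2, k₀ = -2.
Check: 10*2 + 9*-2 = 2 = 2 ✓

Step 3: Write the general solution.
j = 2 + (9/1)t = 2 + 9t
k = -2 - (10/1)t = -2 - 10t
for any integer t.

j = 2 + 9t, k = -2 - 10t for integer t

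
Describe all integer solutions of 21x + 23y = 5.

Step 1: Compute gcd(21, 23) = 1.
Since 1 divides 5, solutions exist.

Step 2: Find a particular solution using extended Euclidean algorithm.
We get x₀ = 55, y₀ = -50.
Check: 21*55 + 23*-50 = 5 = 5 ✓

Step 3: Write the general solution.
x = 55 + (23/1)t = 55 + 23t
y = -50 - (21/1)t = -50 - 21t
for any integer t.

x = 55 + 23t, y = -50 - 21t for integer t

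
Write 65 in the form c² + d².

We need to find integers c, d > 0 such that c² + d² = 65.
Trying c = 1: d² = 65 - 1² = 65 - 1 = 64
d = 8
Check: 1² + 8² = 1 + 64 = 65 ✓

65 = 1² + 8²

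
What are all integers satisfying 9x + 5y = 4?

Step 1: Compute gcd(9, 5) = 1.
Since 1 divides 4, solutions exist.

Step 2: Find a particular solution using extended Euclidean algorithm.
We get x₀ = -4, y₀ = 8.
Check: 9*-4 + 5*8 = 4 = 4 ✓

Step 3: Write the general solution.
x = -4 + (5/1)t = -4 + 5t
y = 8 - (9/1)t = 8 - 9t
for any integer t.

x = -4 + 5t, y = 8 - 9t for integer t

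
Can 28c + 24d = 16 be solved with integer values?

Step 1: Compute gcd(28, 24).
gcd(28, 24) = 4

Step 2: Check divisibility.
Does 4 divide 16? 16 = 4 x 4, so yes.

By the theorem on linear Diophantine equations, 28c + 24d = 16 has integer solutions if and only if gcd(28, 24) divides 16. Since 4 | 16, solutions exist.

Yes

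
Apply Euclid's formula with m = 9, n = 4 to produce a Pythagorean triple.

a = m² - n² = 9² - 4² = 81 - 16 = 65
b = 2mn = 2·9·4 = 72
c = m² + n² = 81 + 16 = 97
Verify: 65² + 72² = 4225 + 5184 = 9409 = 97² ✓

(65, 72, 97)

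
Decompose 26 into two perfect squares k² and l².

We need to find integers k, l > 0 such that k² + l² = 26.
Trying k = 1: l² = 26 - 1² = 26 - 1 = 25
l = 5
Check: 1² + 5² = 1 + 25 = 26 ✓

26 = 1² + 5²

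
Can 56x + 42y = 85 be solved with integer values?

Step 1: Compute gcd(56, 42).
gcd(56, 42) = 14

Step 2: Check divisibility.
Does 14 divide 85? 85 = 14 x 6 + 1, so no.

By the theorem on linear Diophantine equations, 56x + 42y = 85 has integer solutions if and only if gcd(56, 42) divides 85. Since 14 does not divide 85, no solutions exist.

No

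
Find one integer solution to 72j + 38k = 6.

Step 1: Check solvability.
gcd(72, 38) = 2
Since 2 divides 6, solutions exist.

Step 2: Apply extended Euclidean algorithm to find gcd.
We find integers such that 72*x0 + 38*y0 = 2

Step 3: Scale the particular solution.
Multiply by 6/2 = 3:
j = 27, k = -51

Step 4: Verify.
72*(27) + 38*(-51) = 6 = 6 ✓

j = 27, k = -51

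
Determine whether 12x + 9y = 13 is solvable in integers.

Step 1: Compute gcd(12, 9).
gcd(12, 9) = 3

Step 2: Check divisibility.
Does 3 divide 13? 13 = 3 x 4 + 1, so no.

By the theorem on linear Diophantine equations, 12x + 9y = 13 has integer solutions if and only if gcd(12, 9) divides 13. Since 3 does not divide 13, no solutions exist.

No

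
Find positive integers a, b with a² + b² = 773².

We need a² + b² = 773² = 597529.
Trying: 195² + 748² = 38025 + 559504 = 597529 ✓

(195, 748, 773)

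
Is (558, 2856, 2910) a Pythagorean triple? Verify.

Compute a² + b² = 558² + 2856² = 311364 + 8156736 = 8468100
Compute c² = 2910² = 8468100
Since 8468100 = 8468100, confirmed.

Yes, it is a Pythagorean triple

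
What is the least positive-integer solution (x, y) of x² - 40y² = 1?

We seek the smallest positive integers (x, y) with x² - 40y² = 1, i.e., x² = 40y² + 1.
Try successive y values:
y = 1: x² = 40·1² + 1 = 41, not a perfect square
y = 2: x² = 40·2² + 1 = 161, not a perfect square
y = 3: x² = 40·3² + 1 = 361, x = 19 ✓

Verify: 19² - 40·3² = 361 - 360 = 1 ✓

x = 19, y = 3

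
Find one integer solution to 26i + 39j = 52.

Step 1: Check solvability.
gcd(26, 39) = 13
Since 13 divides 52, solutions exist.

Step 2: Apply extended Euclidean algorithm to find gcd.
We find integers such that 26*x0 + 39*y0 = 13

Step 3: Scale the particular solution.
Multiply by 52/13 = 4:
i = -4, j = 4

Step 4: Verify.
26*(-4) + 39*(4) = 52 = 52 ✓

i = -4, j = 4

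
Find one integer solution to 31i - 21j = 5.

Step 1: Check solvability.
gcd(31, 21) = 1
Since 1 divides 5, solutions exist.

Step 2: Apply extended Euclidean algorithm to find gcd.
We find integers such that 31*x0 + 21*y0 = 1

Step 3: Scale the particular solution.
Multiply by 5/1 = 5:
i = -10, j = -15

Step 4: Verify.
31*(-10) - 21*(-15) = 5 = 5 ✓

i = -10, j = -15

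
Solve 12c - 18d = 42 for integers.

Step 1: Check solvability.
gcd(12, 18) = 6
Since 6 divides 42, solutions exist.

Step 2: Apply extended Euclidean algorithm to find gcd.
We find integers such that 12*x0 + 18*y0 = 6

Step 3: Scale the particular solution.
Multiply by 42/6 = 7:
c = -7, d = -7

Step 4: Verify.
12*(-7) - 18*(-7) = 42 = 42 ✓

c = -7, d = -7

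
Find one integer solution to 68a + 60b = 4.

Step 1: Check solvability.
gcd(68, 60) = 4
Since 4 divides 4, solutions exist.

Step 2: Apply extended Euclidean algorithm to find gcd.
We find integers such that 68*x0 + 60*y0 = 4

Step 3: Scale the particular solution.
Multiply by 4/4 = 1:
a = -7, b = 8

Step 4: Verify.
68*(-7) + 60*(8) = 4 = 4 ✓

a = -7, b = 8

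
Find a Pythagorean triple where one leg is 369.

We need the other leg and hypotenuse such that 369² + x² = c².
Take x = 800, c = 881: 369² + 800² = 136161 + 640000 = 776161 = 881² ✓
Triple: (369, 800, 881)

(369, 800, 881)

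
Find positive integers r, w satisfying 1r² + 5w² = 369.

Try small values of r and check whether (369 - 1r²)/5 is a perfect square.
r = 7: 1·7² = 49, so 5w² = 369 - 49 = 320, giving w² = 64, w = 8.
Check: 1·7² + 5·8² = 49 + 320 = 369 ✓

r = 7, w = 8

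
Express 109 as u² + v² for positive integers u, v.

We need to find integers u, v > 0 such that u² + v² = 109.
Trying u = 3: v² = 109 - 3² = 109 - 9 = 100
v = 10
Check: 3² + 10² = 9 + 100 = 109 ✓

109 = 3² + 10²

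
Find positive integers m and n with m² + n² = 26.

We need to find integers m, n > 0 such that m² + n² = 26.
Trying m = 1: n² = 26 - 1² = 26 - 1 = 25
n = 5
Check: 1² + 5² = 1 + 25 = 26 ✓

26 = 1² + 5²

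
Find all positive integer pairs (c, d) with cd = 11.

The positive divisors of 11 are: 1, 11.
Each divisor d gives the pair (d, 11/d):
(1, 11), (11, 1)

(1, 11), (11, 1)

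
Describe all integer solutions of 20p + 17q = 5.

Step 1: Compute gcd(20, 17) = 1.
Since 1 divides 5, solutions exist.

Step 2: Find a particular solution using extended Euclidean algorithm.
We get p₀ = 30, q₀ = -35.
Check: 20*30 + 17*-35 = 5 = 5 ✓

Step 3: Write the general solution.
p = 30 + (17/1)t = 30 + 17t
q = -35 - (20/1)t = -35 - 20t
for any integer t.

p = 30 + 17t, q = -35 - 20t for integer t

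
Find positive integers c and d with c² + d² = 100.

We need to find integers c, d > 0 such that c² + d² = 100.
Trying c = 6: d² = 100 - 6² = 100 - 36 = 64
d = 8
Check: 6² + 8² = 36 + 64 = 100 ✓

100 = 6² + 8²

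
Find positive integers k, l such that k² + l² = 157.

Search for k with 157 - k² a perfect square.
k = 6: 157 - 6² = 157 - 36 = 121 = 11² ✓
So k = 6, l = 11.

k = 6, l = 11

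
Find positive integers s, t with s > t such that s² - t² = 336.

Factor: s² - t² = (s+t)(s-t) = 336.
We need two factors of 336 with the same parity.
Use s+t = 168 and s-t = 2 (product 168·2 = 336).
Adding: 2s = 170, so s = 85.
Subtracting: 2t = 166, so t = 83.
Check: 85² - 83² = 7225 - 6889 = 336 ✓

s = 85, t = 83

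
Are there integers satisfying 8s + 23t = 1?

Step 1: Compute gcd(8, 23).
gcd(8, 23) = 1

Step 2: Check divisibility.
Does 1 divide 1? 1 = 1 x 1, so yes.

By the theorem on linear Diophantine equations, 8s + 23t = 1 has integer solutions if and only if gcd(8, 23) divides 1. Since 1 | 1, solutions exist.

Yes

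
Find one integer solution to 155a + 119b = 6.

Step 1: Check solvability.
gcd(155, 119) = 1
Since 1 divides 6, solutions exist.

Step 2: Apply extended Euclidean algorithm to find gcd.
We find integers such that 155*x0 + 119*y0 = 1

Step 3: Scale the particular solution.
Multiply by 6/1 = 6:
a = 258, b = -336

Step 4: Verify.
155*(258) + 119*(-336) = 6 = 6 ✓

a = 258, b = -336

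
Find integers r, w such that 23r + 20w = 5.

Step 1: Check solvability.
gcd(23, 20) = 1
Since 1 divides 5, solutions exist.

Step 2: Apply extended Euclidean algorithm to find gcd.
We find integers such that 23*x0 + 20*y0 = 1

Step 3: Scale the particular solution.
Multiply by 5/1 = 5:
r = 35, w = -40

Step 4: Verify.
23*(35) + 20*(-40) = 5 = 5 ✓

r = 35, w = -40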